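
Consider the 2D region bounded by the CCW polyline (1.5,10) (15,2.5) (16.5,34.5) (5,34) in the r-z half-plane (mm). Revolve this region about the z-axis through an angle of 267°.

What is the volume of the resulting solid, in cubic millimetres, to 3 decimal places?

Profile (r,z), 4 vertices: (1.5,10) (15,2.5) (16.5,34.5) (5,34)
edge 0: (1.5,10)→(15,2.5)  cross = 1.5·2.5 − 15·10 = -146.2500; (r_i+r_j)·cross = 16.5·-146.2500 = -2413.1250
edge 1: (15,2.5)→(16.5,34.5)  cross = 15·34.5 − 16.5·2.5 = 476.2500; (r_i+r_j)·cross = 31.5·476.2500 = 15001.8750
edge 2: (16.5,34.5)→(5,34)  cross = 16.5·34 − 5·34.5 = 388.5000; (r_i+r_j)·cross = 21.5·388.5000 = 8352.7500
edge 3: (5,34)→(1.5,10)  cross = 5·10 − 1.5·34 = -1.0000; (r_i+r_j)·cross = 6.5·-1.0000 = -6.5000
Σcross = 717.5000 → A = |Σcross|/2 = 358.7500 mm²
Σ(r_i+r_j)·cross = 20935.0000 → first moment M = |Σ|/6 = 3489.1667
R_c = M/A = 3489.1667/358.7500 = 9.7259 mm
θ = 267° = 4.660029 rad
V = θ·R_c·A = 4.660029·9.7259·358.7500 = 16259.618 mm³

Volume = 16259.618 mm³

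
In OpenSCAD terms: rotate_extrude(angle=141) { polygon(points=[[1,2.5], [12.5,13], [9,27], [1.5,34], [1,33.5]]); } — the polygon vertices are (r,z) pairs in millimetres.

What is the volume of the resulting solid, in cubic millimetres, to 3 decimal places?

Profile (r,z), 5 vertices: (1,2.5) (12.5,13) (9,27) (1.5,34) (1,33.5)
edge 0: (1,2.5)→(12.5,13)  cross = 1·13 − 12.5·2.5 = -18.2500; (r_i+r_j)·cross = 13.5·-18.2500 = -246.3750
edge 1: (12.5,13)→(9,27)  cross = 12.5·27 − 9·13 = 220.5000; (r_i+r_j)·cross = 21.5·220.5000 = 4740.7500
edge 2: (9,27)→(1.5,34)  cross = 9·34 − 1.5·27 = 265.5000; (r_i+r_j)·cross = 10.5·265.5000 = 2787.7500
edge 3: (1.5,34)→(1,33.5)  cross = 1.5·33.5 − 1·34 = 16.2500; (r_i+r_j)·cross = 2.5·16.2500 = 40.6250
edge 4: (1,33.5)→(1,2.5)  cross = 1·2.5 − 1·33.5 = -31.0000; (r_i+r_j)·cross = 2·-31.0000 = -62.0000
Σcross = 453.0000 → A = |Σcross|/2 = 226.5000 mm²
Σ(r_i+r_j)·cross = 7260.7500 → first moment M = |Σ|/6 = 1210.1250
R_c = M/A = 1210.1250/226.5000 = 5.3427 mm
θ = 141° = 2.460914 rad
V = θ·R_c·A = 2.460914·5.3427·226.5000 = 2978.014 mm³

Volume = 2978.014 mm³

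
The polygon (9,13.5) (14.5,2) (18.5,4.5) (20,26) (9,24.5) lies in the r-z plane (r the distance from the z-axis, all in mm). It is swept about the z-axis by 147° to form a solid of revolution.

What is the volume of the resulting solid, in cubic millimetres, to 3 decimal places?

Profile (r,z), 5 vertices: (9,13.5) (14.5,2) (18.5,4.5) (20,26) (9,24.5)
edge 0: (9,13.5)→(14.5,2)  cross = 9·2 − 14.5·13.5 = -177.7500; (r_i+r_j)·cross = 23.5·-177.7500 = -4177.1250
edge 1: (14.5,2)→(18.5,4.5)  cross = 14.5·4.5 − 18.5·2 = 28.2500; (r_i+r_j)·cross = 33·28.2500 = 932.2500
edge 2: (18.5,4.5)→(20,26)  cross = 18.5·26 − 20·4.5 = 391.0000; (r_i+r_j)·cross = 38.5·391.0000 = 15053.5000
edge 3: (20,26)→(9,24.5)  cross = 20·24.5 − 9·26 = 256.0000; (r_i+r_j)·cross = 29·256.0000 = 7424.0000
edge 4: (9,24.5)→(9,13.5)  cross = 9·13.5 − 9·24.5 = -99.0000; (r_i+r_j)·cross = 18·-99.0000 = -1782.0000
Σcross = 398.5000 → A = |Σcross|/2 = 199.2500 mm²
Σ(r_i+r_j)·cross = 17450.6250 → first moment M = |Σ|/6 = 2908.4375
R_c = M/A = 2908.4375/199.2500 = 14.5969 mm
θ = 147° = 2.565634 rad
V = θ·R_c·A = 2.565634·14.5969·199.2500 = 7461.986 mm³

Volume = 7461.986 mm³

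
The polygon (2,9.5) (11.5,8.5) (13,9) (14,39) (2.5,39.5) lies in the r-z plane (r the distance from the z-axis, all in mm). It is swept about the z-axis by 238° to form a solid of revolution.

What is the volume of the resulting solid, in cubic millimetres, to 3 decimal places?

Volume = 11172.043 mm³

Profile (r,z), 5 vertices: (2,9.5) (11.5,8.5) (13,9) (14,39) (2.5,39.5)
edge 0: (2,9.5)→(11.5,8.5)  cross = 2·8.5 − 11.5·9.5 = -92.2500; (r_i+r_j)·cross = 13.5·-92.2500 = -1245.3750
edge 1: (11.5,8.5)→(13,9)  cross = 11.5·9 − 13·8.5 = -7.0000; (r_i+r_j)·cross = 24.5·-7.0000 = -171.5000
edge 2: (13,9)→(14,39)  cross = 13·39 − 14·9 = 381.0000; (r_i+r_j)·cross = 27·381.0000 = 10287.0000
edge 3: (14,39)→(2.5,39.5)  cross = 14·39.5 − 2.5·39 = 455.5000; (r_i+r_j)·cross = 16.5·455.5000 = 7515.7500
edge 4: (2.5,39.5)→(2,9.5)  cross = 2.5·9.5 − 2·39.5 = -55.2500; (r_i+r_j)·cross = 4.5·-55.2500 = -248.6250
Σcross = 682.0000 → A = |Σcross|/2 = 341.0000 mm²
Σ(r_i+r_j)·cross = 16137.2500 → first moment M = |Σ|/6 = 2689.5417
R_c = M/A = 2689.5417/341.0000 = 7.8872 mm
θ = 238° = 4.153884 rad
V = θ·R_c·A = 4.153884·7.8872·341.0000 = 11172.043 mm³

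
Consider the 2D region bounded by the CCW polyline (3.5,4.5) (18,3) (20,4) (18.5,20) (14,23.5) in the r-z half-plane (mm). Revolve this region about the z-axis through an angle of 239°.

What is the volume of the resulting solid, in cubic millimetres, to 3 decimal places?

Volume = 11251.312 mm³

Profile (r,z), 5 vertices: (3.5,4.5) (18,3) (20,4) (18.5,20) (14,23.5)
edge 0: (3.5,4.5)→(18,3)  cross = 3.5·3 − 18·4.5 = -70.5000; (r_i+r_j)·cross = 21.5·-70.5000 = -1515.7500
edge 1: (18,3)→(20,4)  cross = 18·4 − 20·3 = 12.0000; (r_i+r_j)·cross = 38·12.0000 = 456.0000
edge 2: (20,4)→(18.5,20)  cross = 20·20 − 18.5·4 = 326.0000; (r_i+r_j)·cross = 38.5·326.0000 = 12551.0000
edge 3: (18.5,20)→(14,23.5)  cross = 18.5·23.5 − 14·20 = 154.7500; (r_i+r_j)·cross = 32.5·154.7500 = 5029.3750
edge 4: (14,23.5)→(3.5,4.5)  cross = 14·4.5 − 3.5·23.5 = -19.2500; (r_i+r_j)·cross = 17.5·-19.2500 = -336.8750
Σcross = 403.0000 → A = |Σcross|/2 = 201.5000 mm²
Σ(r_i+r_j)·cross = 16183.7500 → first moment M = |Σ|/6 = 2697.2917
R_c = M/A = 2697.2917/201.5000 = 13.3861 mm
θ = 239° = 4.171337 rad
V = θ·R_c·A = 4.171337·13.3861·201.5000 = 11251.312 mm³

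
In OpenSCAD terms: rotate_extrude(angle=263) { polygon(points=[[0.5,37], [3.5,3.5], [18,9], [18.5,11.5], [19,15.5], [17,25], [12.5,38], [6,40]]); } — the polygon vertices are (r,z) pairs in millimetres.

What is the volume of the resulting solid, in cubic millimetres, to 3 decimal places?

Volume = 20385.627 mm³

Profile (r,z), 8 vertices: (0.5,37) (3.5,3.5) (18,9) (18.5,11.5) (19,15.5) (17,25) (12.5,38) (6,40)
edge 0: (0.5,37)→(3.5,3.5)  cross = 0.5·3.5 − 3.5·37 = -127.7500; (r_i+r_j)·cross = 4·-127.7500 = -511.0000
edge 1: (3.5,3.5)→(18,9)  cross = 3.5·9 − 18·3.5 = -31.5000; (r_i+r_j)·cross = 21.5·-31.5000 = -677.2500
edge 2: (18,9)→(18.5,11.5)  cross = 18·11.5 − 18.5·9 = 40.5000; (r_i+r_j)·cross = 36.5·40.5000 = 1478.2500
edge 3: (18.5,11.5)→(19,15.5)  cross = 18.5·15.5 − 19·11.5 = 68.2500; (r_i+r_j)·cross = 37.5·68.2500 = 2559.3750
edge 4: (19,15.5)→(17,25)  cross = 19·25 − 17·15.5 = 211.5000; (r_i+r_j)·cross = 36·211.5000 = 7614.0000
edge 5: (17,25)→(12.5,38)  cross = 17·38 − 12.5·25 = 333.5000; (r_i+r_j)·cross = 29.5·333.5000 = 9838.2500
edge 6: (12.5,38)→(6,40)  cross = 12.5·40 − 6·38 = 272.0000; (r_i+r_j)·cross = 18.5·272.0000 = 5032.0000
edge 7: (6,40)→(0.5,37)  cross = 6·37 − 0.5·40 = 202.0000; (r_i+r_j)·cross = 6.5·202.0000 = 1313.0000
Σcross = 968.5000 → A = |Σcross|/2 = 484.2500 mm²
Σ(r_i+r_j)·cross = 26646.6250 → first moment M = |Σ|/6 = 4441.1042
R_c = M/A = 4441.1042/484.2500 = 9.1711 mm
θ = 263° = 4.590216 rad
V = θ·R_c·A = 4.590216·9.1711·484.2500 = 20385.627 mm³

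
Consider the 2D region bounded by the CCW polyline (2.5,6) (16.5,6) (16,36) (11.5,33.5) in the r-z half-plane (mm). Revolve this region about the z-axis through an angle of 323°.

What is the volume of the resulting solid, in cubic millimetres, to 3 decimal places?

Profile (r,z), 4 vertices: (2.5,6) (16.5,6) (16,36) (11.5,33.5)
edge 0: (2.5,6)→(16.5,6)  cross = 2.5·6 − 16.5·6 = -84.0000; (r_i+r_j)·cross = 19·-84.0000 = -1596.0000
edge 1: (16.5,6)→(16,36)  cross = 16.5·36 − 16·6 = 498.0000; (r_i+r_j)·cross = 32.5·498.0000 = 16185.0000
edge 2: (16,36)→(11.5,33.5)  cross = 16·33.5 − 11.5·36 = 122.0000; (r_i+r_j)·cross = 27.5·122.0000 = 3355.0000
edge 3: (11.5,33.5)→(2.5,6)  cross = 11.5·6 − 2.5·33.5 = -14.7500; (r_i+r_j)·cross = 14·-14.7500 = -206.5000
Σcross = 521.2500 → A = |Σcross|/2 = 260.6250 mm²
Σ(r_i+r_j)·cross = 17737.5000 → first moment M = |Σ|/6 = 2956.2500
R_c = M/A = 2956.2500/260.6250 = 11.3429 mm
θ = 323° = 5.637413 rad
V = θ·R_c·A = 5.637413·11.3429·260.6250 = 16665.604 mm³

Volume = 16665.604 mm³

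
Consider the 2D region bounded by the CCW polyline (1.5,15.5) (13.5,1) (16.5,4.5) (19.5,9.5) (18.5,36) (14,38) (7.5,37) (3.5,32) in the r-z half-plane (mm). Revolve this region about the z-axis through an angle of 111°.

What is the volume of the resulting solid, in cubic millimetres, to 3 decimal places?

Profile (r,z), 8 vertices: (1.5,15.5) (13.5,1) (16.5,4.5) (19.5,9.5) (18.5,36) (14,38) (7.5,37) (3.5,32)
edge 0: (1.5,15.5)→(13.5,1)  cross = 1.5·1 − 13.5·15.5 = -207.7500; (r_i+r_j)·cross = 15·-207.7500 = -3116.2500
edge 1: (13.5,1)→(16.5,4.5)  cross = 13.5·4.5 − 16.5·1 = 44.2500; (r_i+r_j)·cross = 30·44.2500 = 1327.5000
edge 2: (16.5,4.5)→(19.5,9.5)  cross = 16.5·9.5 − 19.5·4.5 = 69.0000; (r_i+r_j)·cross = 36·69.0000 = 2484.0000
edge 3: (19.5,9.5)→(18.5,36)  cross = 19.5·36 − 18.5·9.5 = 526.2500; (r_i+r_j)·cross = 38·526.2500 = 19997.5000
edge 4: (18.5,36)→(14,38)  cross = 18.5·38 − 14·36 = 199.0000; (r_i+r_j)·cross = 32.5·199.0000 = 6467.5000
edge 5: (14,38)→(7.5,37)  cross = 14·37 − 7.5·38 = 233.0000; (r_i+r_j)·cross = 21.5·233.0000 = 5009.5000
edge 6: (7.5,37)→(3.5,32)  cross = 7.5·32 − 3.5·37 = 110.5000; (r_i+r_j)·cross = 11·110.5000 = 1215.5000
edge 7: (3.5,32)→(1.5,15.5)  cross = 3.5·15.5 − 1.5·32 = 6.2500; (r_i+r_j)·cross = 5·6.2500 = 31.2500
Σcross = 980.5000 → A = |Σcross|/2 = 490.2500 mm²
Σ(r_i+r_j)·cross = 33416.5000 → first moment M = |Σ|/6 = 5569.4167
R_c = M/A = 5569.4167/490.2500 = 11.3604 mm
θ = 111° = 1.937315 rad
V = θ·R_c·A = 1.937315·11.3604·490.2500 = 10789.717 mm³

Volume = 10789.717 mm³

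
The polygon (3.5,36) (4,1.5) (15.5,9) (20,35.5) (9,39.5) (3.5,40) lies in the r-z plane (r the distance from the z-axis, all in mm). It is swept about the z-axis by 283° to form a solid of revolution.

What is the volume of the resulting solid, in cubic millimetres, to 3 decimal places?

Profile (r,z), 6 vertices: (3.5,36) (4,1.5) (15.5,9) (20,35.5) (9,39.5) (3.5,40)
edge 0: (3.5,36)→(4,1.5)  cross = 3.5·1.5 − 4·36 = -138.7500; (r_i+r_j)·cross = 7.5·-138.7500 = -1040.6250
edge 1: (4,1.5)→(15.5,9)  cross = 4·9 − 15.5·1.5 = 12.7500; (r_i+r_j)·cross = 19.5·12.7500 = 248.6250
edge 2: (15.5,9)→(20,35.5)  cross = 15.5·35.5 − 20·9 = 370.2500; (r_i+r_j)·cross = 35.5·370.2500 = 13143.8750
edge 3: (20,35.5)→(9,39.5)  cross = 20·39.5 − 9·35.5 = 470.5000; (r_i+r_j)·cross = 29·470.5000 = 13644.5000
edge 4: (9,39.5)→(3.5,40)  cross = 9·40 − 3.5·39.5 = 221.7500; (r_i+r_j)·cross = 12.5·221.7500 = 2771.8750
edge 5: (3.5,40)→(3.5,36)  cross = 3.5·36 − 3.5·40 = -14.0000; (r_i+r_j)·cross = 7·-14.0000 = -98.0000
Σcross = 922.5000 → A = |Σcross|/2 = 461.2500 mm²
Σ(r_i+r_j)·cross = 28670.2500 → first moment M = |Σ|/6 = 4778.3750
R_c = M/A = 4778.3750/461.2500 = 10.3596 mm
θ = 283° = 4.939282 rad
V = θ·R_c·A = 4.939282·10.3596·461.2500 = 23601.741 mm³

Volume = 23601.741 mm³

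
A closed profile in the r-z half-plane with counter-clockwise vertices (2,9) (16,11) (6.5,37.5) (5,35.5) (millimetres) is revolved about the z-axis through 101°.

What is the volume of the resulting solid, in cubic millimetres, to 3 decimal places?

Profile (r,z), 4 vertices: (2,9) (16,11) (6.5,37.5) (5,35.5)
edge 0: (2,9)→(16,11)  cross = 2·11 − 16·9 = -122.0000; (r_i+r_j)·cross = 18·-122.0000 = -2196.0000
edge 1: (16,11)→(6.5,37.5)  cross = 16·37.5 − 6.5·11 = 528.5000; (r_i+r_j)·cross = 22.5·528.5000 = 11891.2500
edge 2: (6.5,37.5)→(5,35.5)  cross = 6.5·35.5 − 5·37.5 = 43.2500; (r_i+r_j)·cross = 11.5·43.2500 = 497.3750
edge 3: (5,35.5)→(2,9)  cross = 5·9 − 2·35.5 = -26.0000; (r_i+r_j)·cross = 7·-26.0000 = -182.0000
Σcross = 423.7500 → A = |Σcross|/2 = 211.8750 mm²
Σ(r_i+r_j)·cross = 10010.6250 → first moment M = |Σ|/6 = 1668.4375
R_c = M/A = 1668.4375/211.8750 = 7.8746 mm
θ = 101° = 1.762783 rad
V = θ·R_c·A = 1.762783·7.8746·211.8750 = 2941.093 mm³

Volume = 2941.093 mm³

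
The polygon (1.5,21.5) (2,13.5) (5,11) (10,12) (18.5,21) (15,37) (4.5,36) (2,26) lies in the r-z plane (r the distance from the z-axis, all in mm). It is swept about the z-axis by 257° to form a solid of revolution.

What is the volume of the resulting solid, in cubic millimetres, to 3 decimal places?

Profile (r,z), 8 vertices: (1.5,21.5) (2,13.5) (5,11) (10,12) (18.5,21) (15,37) (4.5,36) (2,26)
edge 0: (1.5,21.5)→(2,13.5)  cross = 1.5·13.5 − 2·21.5 = -22.7500; (r_i+r_j)·cross = 3.5·-22.7500 = -79.6250
edge 1: (2,13.5)→(5,11)  cross = 2·11 − 5·13.5 = -45.5000; (r_i+r_j)·cross = 7·-45.5000 = -318.5000
edge 2: (5,11)→(10,12)  cross = 5·12 − 10·11 = -50.0000; (r_i+r_j)·cross = 15·-50.0000 = -750.0000
edge 3: (10,12)→(18.5,21)  cross = 10·21 − 18.5·12 = -12.0000; (r_i+r_j)·cross = 28.5·-12.0000 = -342.0000
edge 4: (18.5,21)→(15,37)  cross = 18.5·37 − 15·21 = 369.5000; (r_i+r_j)·cross = 33.5·369.5000 = 12378.2500
edge 5: (15,37)→(4.5,36)  cross = 15·36 − 4.5·37 = 373.5000; (r_i+r_j)·cross = 19.5·373.5000 = 7283.2500
edge 6: (4.5,36)→(2,26)  cross = 4.5·26 − 2·36 = 45.0000; (r_i+r_j)·cross = 6.5·45.0000 = 292.5000
edge 7: (2,26)→(1.5,21.5)  cross = 2·21.5 − 1.5·26 = 4.0000; (r_i+r_j)·cross = 3.5·4.0000 = 14.0000
Σcross = 661.7500 → A = |Σcross|/2 = 330.8750 mm²
Σ(r_i+r_j)·cross = 18477.8750 → first moment M = |Σ|/6 = 3079.6458
R_c = M/A = 3079.6458/330.8750 = 9.3076 mm
θ = 257° = 4.485496 rad
V = θ·R_c·A = 4.485496·9.3076·330.8750 = 13813.740 mm³

Volume = 13813.740 mm³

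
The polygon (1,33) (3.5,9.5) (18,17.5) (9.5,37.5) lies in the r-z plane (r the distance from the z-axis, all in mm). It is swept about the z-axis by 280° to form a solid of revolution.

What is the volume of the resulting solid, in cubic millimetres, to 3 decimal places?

Volume = 11445.171 mm³

Profile (r,z), 4 vertices: (1,33) (3.5,9.5) (18,17.5) (9.5,37.5)
edge 0: (1,33)→(3.5,9.5)  cross = 1·9.5 − 3.5·33 = -106.0000; (r_i+r_j)·cross = 4.5·-106.0000 = -477.0000
edge 1: (3.5,9.5)→(18,17.5)  cross = 3.5·17.5 − 18·9.5 = -109.7500; (r_i+r_j)·cross = 21.5·-109.7500 = -2359.6250
edge 2: (18,17.5)→(9.5,37.5)  cross = 18·37.5 − 9.5·17.5 = 508.7500; (r_i+r_j)·cross = 27.5·508.7500 = 13990.6250
edge 3: (9.5,37.5)→(1,33)  cross = 9.5·33 − 1·37.5 = 276.0000; (r_i+r_j)·cross = 10.5·276.0000 = 2898.0000
Σcross = 569.0000 → A = |Σcross|/2 = 284.5000 mm²
Σ(r_i+r_j)·cross = 14052.0000 → first moment M = |Σ|/6 = 2342.0000
R_c = M/A = 2342.0000/284.5000 = 8.2320 mm
θ = 280° = 4.886922 rad
V = θ·R_c·A = 4.886922·8.2320·284.5000 = 11445.171 mm³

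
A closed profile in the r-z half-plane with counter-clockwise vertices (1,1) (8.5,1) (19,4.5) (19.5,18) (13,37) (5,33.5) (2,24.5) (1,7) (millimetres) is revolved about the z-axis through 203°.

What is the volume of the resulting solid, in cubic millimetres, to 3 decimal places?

Profile (r,z), 8 vertices: (1,1) (8.5,1) (19,4.5) (19.5,18) (13,37) (5,33.5) (2,24.5) (1,7)
edge 0: (1,1)→(8.5,1)  cross = 1·1 − 8.5·1 = -7.5000; (r_i+r_j)·cross = 9.5·-7.5000 = -71.2500
edge 1: (8.5,1)→(19,4.5)  cross = 8.5·4.5 − 19·1 = 19.2500; (r_i+r_j)·cross = 27.5·19.2500 = 529.3750
edge 2: (19,4.5)→(19.5,18)  cross = 19·18 − 19.5·4.5 = 254.2500; (r_i+r_j)·cross = 38.5·254.2500 = 9788.6250
edge 3: (19.5,18)→(13,37)  cross = 19.5·37 − 13·18 = 487.5000; (r_i+r_j)·cross = 32.5·487.5000 = 15843.7500
edge 4: (13,37)→(5,33.5)  cross = 13·33.5 − 5·37 = 250.5000; (r_i+r_j)·cross = 18·250.5000 = 4509.0000
edge 5: (5,33.5)→(2,24.5)  cross = 5·24.5 − 2·33.5 = 55.5000; (r_i+r_j)·cross = 7·55.5000 = 388.5000
edge 6: (2,24.5)→(1,7)  cross = 2·7 − 1·24.5 = -10.5000; (r_i+r_j)·cross = 3·-10.5000 = -31.5000
edge 7: (1,7)→(1,1)  cross = 1·1 − 1·7 = -6.0000; (r_i+r_j)·cross = 2·-6.0000 = -12.0000
Σcross = 1043.0000 → A = |Σcross|/2 = 521.5000 mm²
Σ(r_i+r_j)·cross = 30944.5000 → first moment M = |Σ|/6 = 5157.4167
R_c = M/A = 5157.4167/521.5000 = 9.8896 mm
θ = 203° = 3.543018 rad
V = θ·R_c·A = 3.543018·9.8896·521.5000 = 18272.822 mm³

Volume = 18272.822 mm³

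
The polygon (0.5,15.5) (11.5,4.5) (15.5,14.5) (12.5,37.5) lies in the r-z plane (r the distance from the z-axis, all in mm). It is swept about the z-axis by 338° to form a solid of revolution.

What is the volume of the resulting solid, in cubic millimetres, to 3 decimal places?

Profile (r,z), 4 vertices: (0.5,15.5) (11.5,4.5) (15.5,14.5) (12.5,37.5)
edge 0: (0.5,15.5)→(11.5,4.5)  cross = 0.5·4.5 − 11.5·15.5 = -176.0000; (r_i+r_j)·cross = 12·-176.0000 = -2112.0000
edge 1: (11.5,4.5)→(15.5,14.5)  cross = 11.5·14.5 − 15.5·4.5 = 97.0000; (r_i+r_j)·cross = 27·97.0000 = 2619.0000
edge 2: (15.5,14.5)→(12.5,37.5)  cross = 15.5·37.5 − 12.5·14.5 = 400.0000; (r_i+r_j)·cross = 28·400.0000 = 11200.0000
edge 3: (12.5,37.5)→(0.5,15.5)  cross = 12.5·15.5 − 0.5·37.5 = 175.0000; (r_i+r_j)·cross = 13·175.0000 = 2275.0000
Σcross = 496.0000 → A = |Σcross|/2 = 248.0000 mm²
Σ(r_i+r_j)·cross = 13982.0000 → first moment M = |Σ|/6 = 2330.3333
R_c = M/A = 2330.3333/248.0000 = 9.3965 mm
θ = 338° = 5.899213 rad
V = θ·R_c·A = 5.899213·9.3965·248.0000 = 13747.132 mm³

Volume = 13747.132 mm³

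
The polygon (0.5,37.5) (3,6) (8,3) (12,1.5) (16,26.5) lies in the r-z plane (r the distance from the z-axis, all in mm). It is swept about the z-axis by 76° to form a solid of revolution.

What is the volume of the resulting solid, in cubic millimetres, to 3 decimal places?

Volume = 3674.516 mm³

Profile (r,z), 5 vertices: (0.5,37.5) (3,6) (8,3) (12,1.5) (16,26.5)
edge 0: (0.5,37.5)→(3,6)  cross = 0.5·6 − 3·37.5 = -109.5000; (r_i+r_j)·cross = 3.5·-109.5000 = -383.2500
edge 1: (3,6)→(8,3)  cross = 3·3 − 8·6 = -39.0000; (r_i+r_j)·cross = 11·-39.0000 = -429.0000
edge 2: (8,3)→(12,1.5)  cross = 8·1.5 − 12·3 = -24.0000; (r_i+r_j)·cross = 20·-24.0000 = -480.0000
edge 3: (12,1.5)→(16,26.5)  cross = 12·26.5 − 16·1.5 = 294.0000; (r_i+r_j)·cross = 28·294.0000 = 8232.0000
edge 4: (16,26.5)→(0.5,37.5)  cross = 16·37.5 − 0.5·26.5 = 586.7500; (r_i+r_j)·cross = 16.5·586.7500 = 9681.3750
Σcross = 708.2500 → A = |Σcross|/2 = 354.1250 mm²
Σ(r_i+r_j)·cross = 16621.1250 → first moment M = |Σ|/6 = 2770.1875
R_c = M/A = 2770.1875/354.1250 = 7.8226 mm
θ = 76° = 1.326450 rad
V = θ·R_c·A = 1.326450·7.8226·354.1250 = 3674.516 mm³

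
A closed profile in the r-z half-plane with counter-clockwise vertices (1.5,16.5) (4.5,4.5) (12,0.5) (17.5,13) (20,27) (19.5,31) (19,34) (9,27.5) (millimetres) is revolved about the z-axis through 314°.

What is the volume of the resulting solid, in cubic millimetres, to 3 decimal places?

Profile (r,z), 8 vertices: (1.5,16.5) (4.5,4.5) (12,0.5) (17.5,13) (20,27) (19.5,31) (19,34) (9,27.5)
edge 0: (1.5,16.5)→(4.5,4.5)  cross = 1.5·4.5 − 4.5·16.5 = -67.5000; (r_i+r_j)·cross = 6·-67.5000 = -405.0000
edge 1: (4.5,4.5)→(12,0.5)  cross = 4.5·0.5 − 12·4.5 = -51.7500; (r_i+r_j)·cross = 16.5·-51.7500 = -853.8750
edge 2: (12,0.5)→(17.5,13)  cross = 12·13 − 17.5·0.5 = 147.2500; (r_i+r_j)·cross = 29.5·147.2500 = 4343.8750
edge 3: (17.5,13)→(20,27)  cross = 17.5·27 − 20·13 = 212.5000; (r_i+r_j)·cross = 37.5·212.5000 = 7968.7500
edge 4: (20,27)→(19.5,31)  cross = 20·31 − 19.5·27 = 93.5000; (r_i+r_j)·cross = 39.5·93.5000 = 3693.2500
edge 5: (19.5,31)→(19,34)  cross = 19.5·34 − 19·31 = 74.0000; (r_i+r_j)·cross = 38.5·74.0000 = 2849.0000
edge 6: (19,34)→(9,27.5)  cross = 19·27.5 − 9·34 = 216.5000; (r_i+r_j)·cross = 28·216.5000 = 6062.0000
edge 7: (9,27.5)→(1.5,16.5)  cross = 9·16.5 − 1.5·27.5 = 107.2500; (r_i+r_j)·cross = 10.5·107.2500 = 1126.1250
Σcross = 731.7500 → A = |Σcross|/2 = 365.8750 mm²
Σ(r_i+r_j)·cross = 24784.1250 → first moment M = |Σ|/6 = 4130.6875
R_c = M/A = 4130.6875/365.8750 = 11.2899 mm
θ = 314° = 5.480334 rad
V = θ·R_c·A = 5.480334·11.2899·365.8750 = 22637.547 mm³

Volume = 22637.547 mm³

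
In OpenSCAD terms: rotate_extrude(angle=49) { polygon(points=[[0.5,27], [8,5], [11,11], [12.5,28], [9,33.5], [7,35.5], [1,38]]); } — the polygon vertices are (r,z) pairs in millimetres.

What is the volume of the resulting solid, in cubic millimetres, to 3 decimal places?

Profile (r,z), 7 vertices: (0.5,27) (8,5) (11,11) (12.5,28) (9,33.5) (7,35.5) (1,38)
edge 0: (0.5,27)→(8,5)  cross = 0.5·5 − 8·27 = -213.5000; (r_i+r_j)·cross = 8.5·-213.5000 = -1814.7500
edge 1: (8,5)→(11,11)  cross = 8·11 − 11·5 = 33.0000; (r_i+r_j)·cross = 19·33.0000 = 627.0000
edge 2: (11,11)→(12.5,28)  cross = 11·28 − 12.5·11 = 170.5000; (r_i+r_j)·cross = 23.5·170.5000 = 4006.7500
edge 3: (12.5,28)→(9,33.5)  cross = 12.5·33.5 − 9·28 = 166.7500; (r_i+r_j)·cross = 21.5·166.7500 = 3585.1250
edge 4: (9,33.5)→(7,35.5)  cross = 9·35.5 − 7·33.5 = 85.0000; (r_i+r_j)·cross = 16·85.0000 = 1360.0000
edge 5: (7,35.5)→(1,38)  cross = 7·38 − 1·35.5 = 230.5000; (r_i+r_j)·cross = 8·230.5000 = 1844.0000
edge 6: (1,38)→(0.5,27)  cross = 1·27 − 0.5·38 = 8.0000; (r_i+r_j)·cross = 1.5·8.0000 = 12.0000
Σcross = 480.2500 → A = |Σcross|/2 = 240.1250 mm²
Σ(r_i+r_j)·cross = 9620.1250 → first moment M = |Σ|/6 = 1603.3542
R_c = M/A = 1603.3542/240.1250 = 6.6772 mm
θ = 49° = 0.855211 rad
V = θ·R_c·A = 0.855211·6.6772·240.1250 = 1371.207 mm³

Volume = 1371.207 mm³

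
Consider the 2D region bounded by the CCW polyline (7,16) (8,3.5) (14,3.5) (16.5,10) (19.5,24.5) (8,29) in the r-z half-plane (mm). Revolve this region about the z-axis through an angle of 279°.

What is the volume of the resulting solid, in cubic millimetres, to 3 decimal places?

Volume = 13848.261 mm³

Profile (r,z), 6 vertices: (7,16) (8,3.5) (14,3.5) (16.5,10) (19.5,24.5) (8,29)
edge 0: (7,16)→(8,3.5)  cross = 7·3.5 − 8·16 = -103.5000; (r_i+r_j)·cross = 15·-103.5000 = -1552.5000
edge 1: (8,3.5)→(14,3.5)  cross = 8·3.5 − 14·3.5 = -21.0000; (r_i+r_j)·cross = 22·-21.0000 = -462.0000
edge 2: (14,3.5)→(16.5,10)  cross = 14·10 − 16.5·3.5 = 82.2500; (r_i+r_j)·cross = 30.5·82.2500 = 2508.6250
edge 3: (16.5,10)→(19.5,24.5)  cross = 16.5·24.5 − 19.5·10 = 209.2500; (r_i+r_j)·cross = 36·209.2500 = 7533.0000
edge 4: (19.5,24.5)→(8,29)  cross = 19.5·29 − 8·24.5 = 369.5000; (r_i+r_j)·cross = 27.5·369.5000 = 10161.2500
edge 5: (8,29)→(7,16)  cross = 8·16 − 7·29 = -75.0000; (r_i+r_j)·cross = 15·-75.0000 = -1125.0000
Σcross = 461.5000 → A = |Σcross|/2 = 230.7500 mm²
Σ(r_i+r_j)·cross = 17063.3750 → first moment M = |Σ|/6 = 2843.8958
R_c = M/A = 2843.8958/230.7500 = 12.3246 mm
θ = 279° = 4.869469 rad
V = θ·R_c·A = 4.869469·12.3246·230.7500 = 13848.261 mm³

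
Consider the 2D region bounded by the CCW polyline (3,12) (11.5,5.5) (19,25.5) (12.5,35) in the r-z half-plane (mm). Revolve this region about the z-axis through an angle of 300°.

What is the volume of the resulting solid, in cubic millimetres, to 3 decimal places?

Volume = 13613.132 mm³

Profile (r,z), 4 vertices: (3,12) (11.5,5.5) (19,25.5) (12.5,35)
edge 0: (3,12)→(11.5,5.5)  cross = 3·5.5 − 11.5·12 = -121.5000; (r_i+r_j)·cross = 14.5·-121.5000 = -1761.7500
edge 1: (11.5,5.5)→(19,25.5)  cross = 11.5·25.5 − 19·5.5 = 188.7500; (r_i+r_j)·cross = 30.5·188.7500 = 5756.8750
edge 2: (19,25.5)→(12.5,35)  cross = 19·35 − 12.5·25.5 = 346.2500; (r_i+r_j)·cross = 31.5·346.2500 = 10906.8750
edge 3: (12.5,35)→(3,12)  cross = 12.5·12 − 3·35 = 45.0000; (r_i+r_j)·cross = 15.5·45.0000 = 697.5000
Σcross = 458.5000 → A = |Σcross|/2 = 229.2500 mm²
Σ(r_i+r_j)·cross = 15599.5000 → first moment M = |Σ|/6 = 2599.9167
R_c = M/A = 2599.9167/229.2500 = 11.3410 mm
θ = 300° = 5.235988 rad
V = θ·R_c·A = 5.235988·11.3410·229.2500 = 13613.132 mm³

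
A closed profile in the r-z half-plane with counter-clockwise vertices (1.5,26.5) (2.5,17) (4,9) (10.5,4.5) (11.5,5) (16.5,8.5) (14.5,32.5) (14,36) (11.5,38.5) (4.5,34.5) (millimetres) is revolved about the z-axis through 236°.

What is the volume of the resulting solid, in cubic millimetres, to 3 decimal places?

Volume = 14249.258 mm³

Profile (r,z), 10 vertices: (1.5,26.5) (2.5,17) (4,9) (10.5,4.5) (11.5,5) (16.5,8.5) (14.5,32.5) (14,36) (11.5,38.5) (4.5,34.5)
edge 0: (1.5,26.5)→(2.5,17)  cross = 1.5·17 − 2.5·26.5 = -40.7500; (r_i+r_j)·cross = 4·-40.7500 = -163.0000
edge 1: (2.5,17)→(4,9)  cross = 2.5·9 − 4·17 = -45.5000; (r_i+r_j)·cross = 6.5·-45.5000 = -295.7500
edge 2: (4,9)→(10.5,4.5)  cross = 4·4.5 − 10.5·9 = -76.5000; (r_i+r_j)·cross = 14.5·-76.5000 = -1109.2500
edge 3: (10.5,4.5)→(11.5,5)  cross = 10.5·5 − 11.5·4.5 = 0.7500; (r_i+r_j)·cross = 22·0.7500 = 16.5000
edge 4: (11.5,5)→(16.5,8.5)  cross = 11.5·8.5 − 16.5·5 = 15.2500; (r_i+r_j)·cross = 28·15.2500 = 427.0000
edge 5: (16.5,8.5)→(14.5,32.5)  cross = 16.5·32.5 − 14.5·8.5 = 413.0000; (r_i+r_j)·cross = 31·413.0000 = 12803.0000
edge 6: (14.5,32.5)→(14,36)  cross = 14.5·36 − 14·32.5 = 67.0000; (r_i+r_j)·cross = 28.5·67.0000 = 1909.5000
edge 7: (14,36)→(11.5,38.5)  cross = 14·38.5 − 11.5·36 = 125.0000; (r_i+r_j)·cross = 25.5·125.0000 = 3187.5000
edge 8: (11.5,38.5)→(4.5,34.5)  cross = 11.5·34.5 − 4.5·38.5 = 223.5000; (r_i+r_j)·cross = 16·223.5000 = 3576.0000
edge 9: (4.5,34.5)→(1.5,26.5)  cross = 4.5·26.5 − 1.5·34.5 = 67.5000; (r_i+r_j)·cross = 6·67.5000 = 405.0000
Σcross = 749.2500 → A = |Σcross|/2 = 374.6250 mm²
Σ(r_i+r_j)·cross = 20756.5000 → first moment M = |Σ|/6 = 3459.4167
R_c = M/A = 3459.4167/374.6250 = 9.2343 mm
θ = 236° = 4.118977 rad
V = θ·R_c·A = 4.118977·9.2343·374.6250 = 14249.258 mm³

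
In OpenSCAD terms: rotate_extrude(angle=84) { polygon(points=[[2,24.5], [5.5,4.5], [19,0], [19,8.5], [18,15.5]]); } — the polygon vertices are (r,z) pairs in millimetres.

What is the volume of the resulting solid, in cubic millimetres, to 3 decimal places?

Profile (r,z), 5 vertices: (2,24.5) (5.5,4.5) (19,0) (19,8.5) (18,15.5)
edge 0: (2,24.5)→(5.5,4.5)  cross = 2·4.5 − 5.5·24.5 = -125.7500; (r_i+r_j)·cross = 7.5·-125.7500 = -943.1250
edge 1: (5.5,4.5)→(19,0)  cross = 5.5·0 − 19·4.5 = -85.5000; (r_i+r_j)·cross = 24.5·-85.5000 = -2094.7500
edge 2: (19,0)→(19,8.5)  cross = 19·8.5 − 19·0 = 161.5000; (r_i+r_j)·cross = 38·161.5000 = 6137.0000
edge 3: (19,8.5)→(18,15.5)  cross = 19·15.5 − 18·8.5 = 141.5000; (r_i+r_j)·cross = 37·141.5000 = 5235.5000
edge 4: (18,15.5)→(2,24.5)  cross = 18·24.5 − 2·15.5 = 410.0000; (r_i+r_j)·cross = 20·410.0000 = 8200.0000
Σcross = 501.7500 → A = |Σcross|/2 = 250.8750 mm²
Σ(r_i+r_j)·cross = 16534.6250 → first moment M = |Σ|/6 = 2755.7708
R_c = M/A = 2755.7708/250.8750 = 10.9846 mm
θ = 84° = 1.466077 rad
V = θ·R_c·A = 1.466077·10.9846·250.8750 = 4040.171 mm³

Volume = 4040.171 mm³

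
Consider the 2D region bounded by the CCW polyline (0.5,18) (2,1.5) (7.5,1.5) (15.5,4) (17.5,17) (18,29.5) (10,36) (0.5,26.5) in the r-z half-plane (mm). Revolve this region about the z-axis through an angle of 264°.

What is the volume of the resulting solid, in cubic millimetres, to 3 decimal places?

Profile (r,z), 8 vertices: (0.5,18) (2,1.5) (7.5,1.5) (15.5,4) (17.5,17) (18,29.5) (10,36) (0.5,26.5)
edge 0: (0.5,18)→(2,1.5)  cross = 0.5·1.5 − 2·18 = -35.2500; (r_i+r_j)·cross = 2.5·-35.2500 = -88.1250
edge 1: (2,1.5)→(7.5,1.5)  cross = 2·1.5 − 7.5·1.5 = -8.2500; (r_i+r_j)·cross = 9.5·-8.2500 = -78.3750
edge 2: (7.5,1.5)→(15.5,4)  cross = 7.5·4 − 15.5·1.5 = 6.7500; (r_i+r_j)·cross = 23·6.7500 = 155.2500
edge 3: (15.5,4)→(17.5,17)  cross = 15.5·17 − 17.5·4 = 193.5000; (r_i+r_j)·cross = 33·193.5000 = 6385.5000
edge 4: (17.5,17)→(18,29.5)  cross = 17.5·29.5 − 18·17 = 210.2500; (r_i+r_j)·cross = 35.5·210.2500 = 7463.8750
edge 5: (18,29.5)→(10,36)  cross = 18·36 − 10·29.5 = 353.0000; (r_i+r_j)·cross = 28·353.0000 = 9884.0000
edge 6: (10,36)→(0.5,26.5)  cross = 10·26.5 − 0.5·36 = 247.0000; (r_i+r_j)·cross = 10.5·247.0000 = 2593.5000
edge 7: (0.5,26.5)→(0.5,18)  cross = 0.5·18 − 0.5·26.5 = -4.2500; (r_i+r_j)·cross = 1·-4.2500 = -4.2500
Σcross = 962.7500 → A = |Σcross|/2 = 481.3750 mm²
Σ(r_i+r_j)·cross = 26311.3750 → first moment M = |Σ|/6 = 4385.2292
R_c = M/A = 4385.2292/481.3750 = 9.1098 mm
θ = 264° = 4.607669 rad
V = θ·R_c·A = 4.607669·9.1098·481.3750 = 20205.685 mm³

Volume = 20205.685 mm³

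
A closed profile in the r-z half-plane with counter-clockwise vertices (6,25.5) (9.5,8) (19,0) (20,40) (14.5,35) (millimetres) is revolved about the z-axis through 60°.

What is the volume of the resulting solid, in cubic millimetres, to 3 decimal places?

Volume = 5185.722 mm³

Profile (r,z), 5 vertices: (6,25.5) (9.5,8) (19,0) (20,40) (14.5,35)
edge 0: (6,25.5)→(9.5,8)  cross = 6·8 − 9.5·25.5 = -194.2500; (r_i+r_j)·cross = 15.5·-194.2500 = -3010.8750
edge 1: (9.5,8)→(19,0)  cross = 9.5·0 − 19·8 = -152.0000; (r_i+r_j)·cross = 28.5·-152.0000 = -4332.0000
edge 2: (19,0)→(20,40)  cross = 19·40 − 20·0 = 760.0000; (r_i+r_j)·cross = 39·760.0000 = 29640.0000
edge 3: (20,40)→(14.5,35)  cross = 20·35 − 14.5·40 = 120.0000; (r_i+r_j)·cross = 34.5·120.0000 = 4140.0000
edge 4: (14.5,35)→(6,25.5)  cross = 14.5·25.5 − 6·35 = 159.7500; (r_i+r_j)·cross = 20.5·159.7500 = 3274.8750
Σcross = 693.5000 → A = |Σcross|/2 = 346.7500 mm²
Σ(r_i+r_j)·cross = 29712.0000 → first moment M = |Σ|/6 = 4952.0000
R_c = M/A = 4952.0000/346.7500 = 14.2812 mm
θ = 60° = 1.047198 rad
V = θ·R_c·A = 1.047198·14.2812·346.7500 = 5185.722 mm³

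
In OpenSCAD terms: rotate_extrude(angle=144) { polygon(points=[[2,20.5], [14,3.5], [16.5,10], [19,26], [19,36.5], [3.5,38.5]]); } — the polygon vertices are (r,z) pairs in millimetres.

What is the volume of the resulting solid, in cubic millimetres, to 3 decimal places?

Profile (r,z), 6 vertices: (2,20.5) (14,3.5) (16.5,10) (19,26) (19,36.5) (3.5,38.5)
edge 0: (2,20.5)→(14,3.5)  cross = 2·3.5 − 14·20.5 = -280.0000; (r_i+r_j)·cross = 16·-280.0000 = -4480.0000
edge 1: (14,3.5)→(16.5,10)  cross = 14·10 − 16.5·3.5 = 82.2500; (r_i+r_j)·cross = 30.5·82.2500 = 2508.6250
edge 2: (16.5,10)→(19,26)  cross = 16.5·26 − 19·10 = 239.0000; (r_i+r_j)·cross = 35.5·239.0000 = 8484.5000
edge 3: (19,26)→(19,36.5)  cross = 19·36.5 − 19·26 = 199.5000; (r_i+r_j)·cross = 38·199.5000 = 7581.0000
edge 4: (19,36.5)→(3.5,38.5)  cross = 19·38.5 − 3.5·36.5 = 603.7500; (r_i+r_j)·cross = 22.5·603.7500 = 13584.3750
edge 5: (3.5,38.5)→(2,20.5)  cross = 3.5·20.5 − 2·38.5 = -5.2500; (r_i+r_j)·cross = 5.5·-5.2500 = -28.8750
Σcross = 839.2500 → A = |Σcross|/2 = 419.6250 mm²
Σ(r_i+r_j)·cross = 27649.6250 → first moment M = |Σ|/6 = 4608.2708
R_c = M/A = 4608.2708/419.6250 = 10.9819 mm
θ = 144° = 2.513274 rad
V = θ·R_c·A = 2.513274·10.9819·419.6250 = 11581.848 mm³

Volume = 11581.848 mm³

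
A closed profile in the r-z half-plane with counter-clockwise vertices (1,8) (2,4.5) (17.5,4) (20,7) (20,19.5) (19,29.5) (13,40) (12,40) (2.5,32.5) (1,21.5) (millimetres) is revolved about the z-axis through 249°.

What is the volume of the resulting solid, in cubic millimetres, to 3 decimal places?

Volume = 26104.554 mm³

Profile (r,z), 10 vertices: (1,8) (2,4.5) (17.5,4) (20,7) (20,19.5) (19,29.5) (13,40) (12,40) (2.5,32.5) (1,21.5)
edge 0: (1,8)→(2,4.5)  cross = 1·4.5 − 2·8 = -11.5000; (r_i+r_j)·cross = 3·-11.5000 = -34.5000
edge 1: (2,4.5)→(17.5,4)  cross = 2·4 − 17.5·4.5 = -70.7500; (r_i+r_j)·cross = 19.5·-70.7500 = -1379.6250
edge 2: (17.5,4)→(20,7)  cross = 17.5·7 − 20·4 = 42.5000; (r_i+r_j)·cross = 37.5·42.5000 = 1593.7500
edge 3: (20,7)→(20,19.5)  cross = 20·19.5 − 20·7 = 250.0000; (r_i+r_j)·cross = 40·250.0000 = 10000.0000
edge 4: (20,19.5)→(19,29.5)  cross = 20·29.5 − 19·19.5 = 219.5000; (r_i+r_j)·cross = 39·219.5000 = 8560.5000
edge 5: (19,29.5)→(13,40)  cross = 19·40 − 13·29.5 = 376.5000; (r_i+r_j)·cross = 32·376.5000 = 12048.0000
edge 6: (13,40)→(12,40)  cross = 13·40 − 12·40 = 40.0000; (r_i+r_j)·cross = 25·40.0000 = 1000.0000
edge 7: (12,40)→(2.5,32.5)  cross = 12·32.5 − 2.5·40 = 290.0000; (r_i+r_j)·cross = 14.5·290.0000 = 4205.0000
edge 8: (2.5,32.5)→(1,21.5)  cross = 2.5·21.5 − 1·32.5 = 21.2500; (r_i+r_j)·cross = 3.5·21.2500 = 74.3750
edge 9: (1,21.5)→(1,8)  cross = 1·8 − 1·21.5 = -13.5000; (r_i+r_j)·cross = 2·-13.5000 = -27.0000
Σcross = 1144.0000 → A = |Σcross|/2 = 572.0000 mm²
Σ(r_i+r_j)·cross = 36040.5000 → first moment M = |Σ|/6 = 6006.7500
R_c = M/A = 6006.7500/572.0000 = 10.5013 mm
θ = 249° = 4.345870 rad
V = θ·R_c·A = 4.345870·10.5013·572.0000 = 26104.554 mm³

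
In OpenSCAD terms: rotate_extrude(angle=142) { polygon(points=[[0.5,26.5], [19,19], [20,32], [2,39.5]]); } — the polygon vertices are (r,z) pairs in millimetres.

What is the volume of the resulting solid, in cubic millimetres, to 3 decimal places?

Volume = 6325.672 mm³

Profile (r,z), 4 vertices: (0.5,26.5) (19,19) (20,32) (2,39.5)
edge 0: (0.5,26.5)→(19,19)  cross = 0.5·19 − 19·26.5 = -494.0000; (r_i+r_j)·cross = 19.5·-494.0000 = -9633.0000
edge 1: (19,19)→(20,32)  cross = 19·32 − 20·19 = 228.0000; (r_i+r_j)·cross = 39·228.0000 = 8892.0000
edge 2: (20,32)→(2,39.5)  cross = 20·39.5 − 2·32 = 726.0000; (r_i+r_j)·cross = 22·726.0000 = 15972.0000
edge 3: (2,39.5)→(0.5,26.5)  cross = 2·26.5 − 0.5·39.5 = 33.2500; (r_i+r_j)·cross = 2.5·33.2500 = 83.1250
Σcross = 493.2500 → A = |Σcross|/2 = 246.6250 mm²
Σ(r_i+r_j)·cross = 15314.1250 → first moment M = |Σ|/6 = 2552.3542
R_c = M/A = 2552.3542/246.6250 = 10.3491 mm
θ = 142° = 2.478368 rad
V = θ·R_c·A = 2.478368·10.3491·246.6250 = 6325.672 mm³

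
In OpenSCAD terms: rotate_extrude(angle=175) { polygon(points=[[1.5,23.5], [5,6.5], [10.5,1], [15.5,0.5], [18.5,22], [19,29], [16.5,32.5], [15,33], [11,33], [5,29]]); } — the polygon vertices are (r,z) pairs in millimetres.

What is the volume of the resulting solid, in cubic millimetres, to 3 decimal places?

Profile (r,z), 10 vertices: (1.5,23.5) (5,6.5) (10.5,1) (15.5,0.5) (18.5,22) (19,29) (16.5,32.5) (15,33) (11,33) (5,29)
edge 0: (1.5,23.5)→(5,6.5)  cross = 1.5·6.5 − 5·23.5 = -107.7500; (r_i+r_j)·cross = 6.5·-107.7500 = -700.3750
edge 1: (5,6.5)→(10.5,1)  cross = 5·1 − 10.5·6.5 = -63.2500; (r_i+r_j)·cross = 15.5·-63.2500 = -980.3750
edge 2: (10.5,1)→(15.5,0.5)  cross = 10.5·0.5 − 15.5·1 = -10.2500; (r_i+r_j)·cross = 26·-10.2500 = -266.5000
edge 3: (15.5,0.5)→(18.5,22)  cross = 15.5·22 − 18.5·0.5 = 331.7500; (r_i+r_j)·cross = 34·331.7500 = 11279.5000
edge 4: (18.5,22)→(19,29)  cross = 18.5·29 − 19·22 = 118.5000; (r_i+r_j)·cross = 37.5·118.5000 = 4443.7500
edge 5: (19,29)→(16.5,32.5)  cross = 19·32.5 − 16.5·29 = 139.0000; (r_i+r_j)·cross = 35.5·139.0000 = 4934.5000
edge 6: (16.5,32.5)→(15,33)  cross = 16.5·33 − 15·32.5 = 57.0000; (r_i+r_j)·cross = 31.5·57.0000 = 1795.5000
edge 7: (15,33)→(11,33)  cross = 15·33 − 11·33 = 132.0000; (r_i+r_j)·cross = 26·132.0000 = 3432.0000
edge 8: (11,33)→(5,29)  cross = 11·29 − 5·33 = 154.0000; (r_i+r_j)·cross = 16·154.0000 = 2464.0000
edge 9: (5,29)→(1.5,23.5)  cross = 5·23.5 − 1.5·29 = 74.0000; (r_i+r_j)·cross = 6.5·74.0000 = 481.0000
Σcross = 825.0000 → A = |Σcross|/2 = 412.5000 mm²
Σ(r_i+r_j)·cross = 26883.0000 → first moment M = |Σ|/6 = 4480.5000
R_c = M/A = 4480.5000/412.5000 = 10.8618 mm
θ = 175° = 3.054326 rad
V = θ·R_c·A = 3.054326·10.8618·412.5000 = 13684.908 mm³

Volume = 13684.908 mm³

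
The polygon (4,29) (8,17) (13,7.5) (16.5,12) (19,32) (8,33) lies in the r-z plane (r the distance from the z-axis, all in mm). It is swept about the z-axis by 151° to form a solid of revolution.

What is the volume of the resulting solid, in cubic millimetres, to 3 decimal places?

Volume = 7673.269 mm³

Profile (r,z), 6 vertices: (4,29) (8,17) (13,7.5) (16.5,12) (19,32) (8,33)
edge 0: (4,29)→(8,17)  cross = 4·17 − 8·29 = -164.0000; (r_i+r_j)·cross = 12·-164.0000 = -1968.0000
edge 1: (8,17)→(13,7.5)  cross = 8·7.5 − 13·17 = -161.0000; (r_i+r_j)·cross = 21·-161.0000 = -3381.0000
edge 2: (13,7.5)→(16.5,12)  cross = 13·12 − 16.5·7.5 = 32.2500; (r_i+r_j)·cross = 29.5·32.2500 = 951.3750
edge 3: (16.5,12)→(19,32)  cross = 16.5·32 − 19·12 = 300.0000; (r_i+r_j)·cross = 35.5·300.0000 = 10650.0000
edge 4: (19,32)→(8,33)  cross = 19·33 − 8·32 = 371.0000; (r_i+r_j)·cross = 27·371.0000 = 10017.0000
edge 5: (8,33)→(4,29)  cross = 8·29 − 4·33 = 100.0000; (r_i+r_j)·cross = 12·100.0000 = 1200.0000
Σcross = 478.2500 → A = |Σcross|/2 = 239.1250 mm²
Σ(r_i+r_j)·cross = 17469.3750 → first moment M = |Σ|/6 = 2911.5625
R_c = M/A = 2911.5625/239.1250 = 12.1759 mm
θ = 151° = 2.635447 rad
V = θ·R_c·A = 2.635447·12.1759·239.1250 = 7673.269 mm³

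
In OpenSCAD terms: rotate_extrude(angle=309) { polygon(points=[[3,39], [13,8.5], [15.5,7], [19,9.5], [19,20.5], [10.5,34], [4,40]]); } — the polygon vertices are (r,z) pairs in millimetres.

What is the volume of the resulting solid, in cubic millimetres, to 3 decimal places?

Volume = 14961.605 mm³

Profile (r,z), 7 vertices: (3,39) (13,8.5) (15.5,7) (19,9.5) (19,20.5) (10.5,34) (4,40)
edge 0: (3,39)→(13,8.5)  cross = 3·8.5 − 13·39 = -481.5000; (r_i+r_j)·cross = 16·-481.5000 = -7704.0000
edge 1: (13,8.5)→(15.5,7)  cross = 13·7 − 15.5·8.5 = -40.7500; (r_i+r_j)·cross = 28.5·-40.7500 = -1161.3750
edge 2: (15.5,7)→(19,9.5)  cross = 15.5·9.5 − 19·7 = 14.2500; (r_i+r_j)·cross = 34.5·14.2500 = 491.6250
edge 3: (19,9.5)→(19,20.5)  cross = 19·20.5 − 19·9.5 = 209.0000; (r_i+r_j)·cross = 38·209.0000 = 7942.0000
edge 4: (19,20.5)→(10.5,34)  cross = 19·34 − 10.5·20.5 = 430.7500; (r_i+r_j)·cross = 29.5·430.7500 = 12707.1250
edge 5: (10.5,34)→(4,40)  cross = 10.5·40 − 4·34 = 284.0000; (r_i+r_j)·cross = 14.5·284.0000 = 4118.0000
edge 6: (4,40)→(3,39)  cross = 4·39 − 3·40 = 36.0000; (r_i+r_j)·cross = 7·36.0000 = 252.0000
Σcross = 451.7500 → A = |Σcross|/2 = 225.8750 mm²
Σ(r_i+r_j)·cross = 16645.3750 → first moment M = |Σ|/6 = 2774.2292
R_c = M/A = 2774.2292/225.8750 = 12.2821 mm
θ = 309° = 5.393067 rad
V = θ·R_c·A = 5.393067·12.2821·225.8750 = 14961.605 mm³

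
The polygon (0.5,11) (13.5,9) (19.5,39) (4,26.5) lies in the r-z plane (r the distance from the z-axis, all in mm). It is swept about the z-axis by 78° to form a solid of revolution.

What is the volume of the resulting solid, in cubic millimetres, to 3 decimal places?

Volume = 4125.592 mm³

Profile (r,z), 4 vertices: (0.5,11) (13.5,9) (19.5,39) (4,26.5)
edge 0: (0.5,11)→(13.5,9)  cross = 0.5·9 − 13.5·11 = -144.0000; (r_i+r_j)·cross = 14·-144.0000 = -2016.0000
edge 1: (13.5,9)→(19.5,39)  cross = 13.5·39 − 19.5·9 = 351.0000; (r_i+r_j)·cross = 33·351.0000 = 11583.0000
edge 2: (19.5,39)→(4,26.5)  cross = 19.5·26.5 − 4·39 = 360.7500; (r_i+r_j)·cross = 23.5·360.7500 = 8477.6250
edge 3: (4,26.5)→(0.5,11)  cross = 4·11 − 0.5·26.5 = 30.7500; (r_i+r_j)·cross = 4.5·30.7500 = 138.3750
Σcross = 598.5000 → A = |Σcross|/2 = 299.2500 mm²
Σ(r_i+r_j)·cross = 18183.0000 → first moment M = |Σ|/6 = 3030.5000
R_c = M/A = 3030.5000/299.2500 = 10.1270 mm
θ = 78° = 1.361357 rad
V = θ·R_c·A = 1.361357·10.1270·299.2500 = 4125.592 mm³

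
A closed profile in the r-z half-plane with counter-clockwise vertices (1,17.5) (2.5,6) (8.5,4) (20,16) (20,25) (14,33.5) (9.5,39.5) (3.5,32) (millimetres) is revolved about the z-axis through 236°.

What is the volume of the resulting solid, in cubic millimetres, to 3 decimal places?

Profile (r,z), 8 vertices: (1,17.5) (2.5,6) (8.5,4) (20,16) (20,25) (14,33.5) (9.5,39.5) (3.5,32)
edge 0: (1,17.5)→(2.5,6)  cross = 1·6 − 2.5·17.5 = -37.7500; (r_i+r_j)·cross = 3.5·-37.7500 = -132.1250
edge 1: (2.5,6)→(8.5,4)  cross = 2.5·4 − 8.5·6 = -41.0000; (r_i+r_j)·cross = 11·-41.0000 = -451.0000
edge 2: (8.5,4)→(20,16)  cross = 8.5·16 − 20·4 = 56.0000; (r_i+r_j)·cross = 28.5·56.0000 = 1596.0000
edge 3: (20,16)→(20,25)  cross = 20·25 − 20·16 = 180.0000; (r_i+r_j)·cross = 40·180.0000 = 7200.0000
edge 4: (20,25)→(14,33.5)  cross = 20·33.5 − 14·25 = 320.0000; (r_i+r_j)·cross = 34·320.0000 = 10880.0000
edge 5: (14,33.5)→(9.5,39.5)  cross = 14·39.5 − 9.5·33.5 = 234.7500; (r_i+r_j)·cross = 23.5·234.7500 = 5516.6250
edge 6: (9.5,39.5)→(3.5,32)  cross = 9.5·32 − 3.5·39.5 = 165.7500; (r_i+r_j)·cross = 13·165.7500 = 2154.7500
edge 7: (3.5,32)→(1,17.5)  cross = 3.5·17.5 − 1·32 = 29.2500; (r_i+r_j)·cross = 4.5·29.2500 = 131.6250
Σcross = 907.0000 → A = |Σcross|/2 = 453.5000 mm²
Σ(r_i+r_j)·cross = 26895.8750 → first moment M = |Σ|/6 = 4482.6458
R_c = M/A = 4482.6458/453.5000 = 9.8846 mm
θ = 236° = 4.118977 rad
V = θ·R_c·A = 4.118977·9.8846·453.5000 = 18463.915 mm³

Volume = 18463.915 mm³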